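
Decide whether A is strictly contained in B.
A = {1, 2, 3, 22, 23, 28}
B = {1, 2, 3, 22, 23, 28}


A ⊂ B requires: A ⊆ B AND A ≠ B.
A ⊆ B? Yes
A = B? Yes
A = B, so A is not a PROPER subset.

No, A is not a proper subset of B


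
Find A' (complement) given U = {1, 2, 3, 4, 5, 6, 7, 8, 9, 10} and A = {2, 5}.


Aᶜ = U \ A = elements in U but not in A
U = {1, 2, 3, 4, 5, 6, 7, 8, 9, 10}
A = {2, 5}
Aᶜ = {1, 3, 4, 6, 7, 8, 9, 10}

Aᶜ = {1, 3, 4, 6, 7, 8, 9, 10}


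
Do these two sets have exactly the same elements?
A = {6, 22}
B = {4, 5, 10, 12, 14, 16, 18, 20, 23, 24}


Two sets are equal iff they have exactly the same elements.
A = {6, 22}
B = {4, 5, 10, 12, 14, 16, 18, 20, 23, 24}
Differences: {4, 5, 6, 10, 12, 14, 16, 18, 20, 22, 23, 24}
A ≠ B

No, A ≠ B


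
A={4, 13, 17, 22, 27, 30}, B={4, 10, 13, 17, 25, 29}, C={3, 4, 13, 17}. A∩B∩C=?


A ∩ B = {4, 13, 17}
(A ∩ B) ∩ C = {4, 13, 17}

A ∩ B ∩ C = {4, 13, 17}


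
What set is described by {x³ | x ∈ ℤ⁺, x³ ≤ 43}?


Checking each candidate:
Condition: positive perfect cubes ≤ 43
Result = {1, 8, 27}

{1, 8, 27}


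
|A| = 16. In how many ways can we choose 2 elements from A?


C(n,k) = n! / (k!(n-k)!)
C(16,2) = 16! / (2!14!)
= 120

C(16,2) = 120


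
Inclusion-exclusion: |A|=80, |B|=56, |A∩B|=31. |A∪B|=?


|A ∪ B| = |A| + |B| - |A ∩ B|
= 80 + 56 - 31
= 105

|A ∪ B| = 105


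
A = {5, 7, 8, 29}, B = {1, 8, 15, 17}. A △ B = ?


A △ B = (A \ B) ∪ (B \ A) = elements in exactly one of A or B
A \ B = {5, 7, 29}
B \ A = {1, 15, 17}
A △ B = {1, 5, 7, 15, 17, 29}

A △ B = {1, 5, 7, 15, 17, 29}


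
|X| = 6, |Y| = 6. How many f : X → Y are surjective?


n = |X| = 6, k = |Y| = 6. Surjections via inclusion-exclusion:
S(n,k) = Σ(-1)^i × C(k,i) × (k-i)^n, i=0 to k
i=0: (-1)^0×C(6,0)×6^6 = 46656
i=1: (-1)^1×C(6,1)×5^6 = -93750
i=2: (-1)^2×C(6,2)×4^6 = 61440
i=3: (-1)^3×C(6,3)×3^6 = -14580
i=4: (-1)^4×C(6,4)×2^6 = 960
i=5: (-1)^5×C(6,5)×1^6 = -6
i=6: (-1)^6×C(6,6)×0^6 = 0
Total = 720

Number of surjections = 720


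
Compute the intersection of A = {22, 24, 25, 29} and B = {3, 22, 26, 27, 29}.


A ∩ B = elements in both A and B
A = {22, 24, 25, 29}
B = {3, 22, 26, 27, 29}
A ∩ B = {22, 29}

A ∩ B = {22, 29}


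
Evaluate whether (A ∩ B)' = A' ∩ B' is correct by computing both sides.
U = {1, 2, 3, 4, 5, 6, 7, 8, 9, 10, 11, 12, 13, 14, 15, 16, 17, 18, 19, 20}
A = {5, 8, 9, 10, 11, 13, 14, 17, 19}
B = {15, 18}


LHS: A ∩ B = ∅
(A ∩ B)' = U \ (A ∩ B) = {1, 2, 3, 4, 5, 6, 7, 8, 9, 10, 11, 12, 13, 14, 15, 16, 17, 18, 19, 20}
A' = {1, 2, 3, 4, 6, 7, 12, 15, 16, 18, 20}, B' = {1, 2, 3, 4, 5, 6, 7, 8, 9, 10, 11, 12, 13, 14, 16, 17, 19, 20}
Claimed RHS: A' ∩ B' = {1, 2, 3, 4, 6, 7, 12, 16, 20}
Identity is INVALID: LHS = {1, 2, 3, 4, 5, 6, 7, 8, 9, 10, 11, 12, 13, 14, 15, 16, 17, 18, 19, 20} but the RHS claimed here equals {1, 2, 3, 4, 6, 7, 12, 16, 20}. The correct form is (A ∩ B)' = A' ∪ B'.

Identity is invalid: (A ∩ B)' = {1, 2, 3, 4, 5, 6, 7, 8, 9, 10, 11, 12, 13, 14, 15, 16, 17, 18, 19, 20} but A' ∩ B' = {1, 2, 3, 4, 6, 7, 12, 16, 20}. The correct De Morgan law is (A ∩ B)' = A' ∪ B'.


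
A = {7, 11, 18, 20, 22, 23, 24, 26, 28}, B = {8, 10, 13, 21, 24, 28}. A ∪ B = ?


A ∪ B = all elements in A or B (or both)
A = {7, 11, 18, 20, 22, 23, 24, 26, 28}
B = {8, 10, 13, 21, 24, 28}
A ∪ B = {7, 8, 10, 11, 13, 18, 20, 21, 22, 23, 24, 26, 28}

A ∪ B = {7, 8, 10, 11, 13, 18, 20, 21, 22, 23, 24, 26, 28}


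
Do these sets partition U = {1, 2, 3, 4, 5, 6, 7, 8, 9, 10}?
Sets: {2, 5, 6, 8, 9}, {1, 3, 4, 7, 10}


A partition requires: (1) non-empty parts, (2) pairwise disjoint, (3) union = U
Parts: {2, 5, 6, 8, 9}, {1, 3, 4, 7, 10}
Union of parts: {1, 2, 3, 4, 5, 6, 7, 8, 9, 10}
U = {1, 2, 3, 4, 5, 6, 7, 8, 9, 10}
All non-empty? True
Pairwise disjoint? True
Covers U? True

Yes, valid partition


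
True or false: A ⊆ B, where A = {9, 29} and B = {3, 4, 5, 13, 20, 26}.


A ⊆ B means every element of A is in B.
Elements in A not in B: {9, 29}
So A ⊄ B.

No, A ⊄ B


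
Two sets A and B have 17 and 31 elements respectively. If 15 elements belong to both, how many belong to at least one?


|A ∪ B| = |A| + |B| - |A ∩ B|
= 17 + 31 - 15
= 33

|A ∪ B| = 33


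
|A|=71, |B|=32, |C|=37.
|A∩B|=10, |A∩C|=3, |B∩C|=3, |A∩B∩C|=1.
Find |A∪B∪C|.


|A∪B∪C| = |A|+|B|+|C| - |A∩B|-|A∩C|-|B∩C| + |A∩B∩C|
= 71+32+37 - 10-3-3 + 1
= 140 - 16 + 1
= 125

|A ∪ B ∪ C| = 125


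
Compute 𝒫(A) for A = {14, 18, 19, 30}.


|A| = 4, so |P(A)| = 2^4 = 16
Enumerate subsets by cardinality (0 to 4):
∅, {14}, {18}, {19}, {30}, {14, 18}, {14, 19}, {14, 30}, {18, 19}, {18, 30}, {19, 30}, {14, 18, 19}, {14, 18, 30}, {14, 19, 30}, {18, 19, 30}, {14, 18, 19, 30}

P(A) has 16 subsets: ∅, {14}, {18}, {19}, {30}, {14, 18}, {14, 19}, {14, 30}, {18, 19}, {18, 30}, {19, 30}, {14, 18, 19}, {14, 18, 30}, {14, 19, 30}, {18, 19, 30}, {14, 18, 19, 30}


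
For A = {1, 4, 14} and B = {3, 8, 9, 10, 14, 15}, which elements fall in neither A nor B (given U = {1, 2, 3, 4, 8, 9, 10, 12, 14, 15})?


A = {1, 4, 14}
B = {3, 8, 9, 10, 14, 15}
Region: in neither A nor B (given U = {1, 2, 3, 4, 8, 9, 10, 12, 14, 15})
Elements: {2, 12}

Elements in neither A nor B (given U = {1, 2, 3, 4, 8, 9, 10, 12, 14, 15}): {2, 12}


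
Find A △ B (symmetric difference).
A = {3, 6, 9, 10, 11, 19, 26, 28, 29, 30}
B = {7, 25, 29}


A △ B = (A \ B) ∪ (B \ A) = elements in exactly one of A or B
A \ B = {3, 6, 9, 10, 11, 19, 26, 28, 30}
B \ A = {7, 25}
A △ B = {3, 6, 7, 9, 10, 11, 19, 25, 26, 28, 30}

A △ B = {3, 6, 7, 9, 10, 11, 19, 25, 26, 28, 30}


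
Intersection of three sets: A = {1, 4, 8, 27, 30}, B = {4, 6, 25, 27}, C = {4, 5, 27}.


A ∩ B = {4, 27}
(A ∩ B) ∩ C = {4, 27}

A ∩ B ∩ C = {4, 27}


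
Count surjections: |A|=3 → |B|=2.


n = |A| = 3, k = |B| = 2. Surjections via inclusion-exclusion:
S(n,k) = Σ(-1)^i × C(k,i) × (k-i)^n, i=0 to k
i=0: (-1)^0×C(2,0)×2^3 = 8
i=1: (-1)^1×C(2,1)×1^3 = -2
i=2: (-1)^2×C(2,2)×0^3 = 0
Total = 6

Number of surjections = 6


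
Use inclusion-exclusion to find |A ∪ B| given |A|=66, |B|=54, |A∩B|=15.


|A ∪ B| = |A| + |B| - |A ∩ B|
= 66 + 54 - 15
= 105

|A ∪ B| = 105


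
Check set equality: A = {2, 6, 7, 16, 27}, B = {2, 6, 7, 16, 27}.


Two sets are equal iff they have exactly the same elements.
A = {2, 6, 7, 16, 27}
B = {2, 6, 7, 16, 27}
Same elements → A = B

Yes, A = B


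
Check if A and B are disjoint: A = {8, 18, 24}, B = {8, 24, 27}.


Disjoint means A ∩ B = ∅.
A ∩ B = {8, 24}
A ∩ B ≠ ∅, so A and B are NOT disjoint.

No, A and B are not disjoint (A ∩ B = {8, 24})


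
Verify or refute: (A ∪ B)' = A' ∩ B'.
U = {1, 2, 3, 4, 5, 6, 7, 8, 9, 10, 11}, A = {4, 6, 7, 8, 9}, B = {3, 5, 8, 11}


LHS: A ∪ B = {3, 4, 5, 6, 7, 8, 9, 11}
(A ∪ B)' = U \ (A ∪ B) = {1, 2, 10}
A' = {1, 2, 3, 5, 10, 11}, B' = {1, 2, 4, 6, 7, 9, 10}
Claimed RHS: A' ∩ B' = {1, 2, 10}
Identity is VALID: LHS = RHS = {1, 2, 10} ✓

Identity is valid. (A ∪ B)' = A' ∩ B' = {1, 2, 10}


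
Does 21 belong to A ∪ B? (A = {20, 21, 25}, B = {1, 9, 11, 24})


A = {20, 21, 25}, B = {1, 9, 11, 24}
A ∪ B = all elements in A or B
A ∪ B = {1, 9, 11, 20, 21, 24, 25}
Checking if 21 ∈ A ∪ B
21 is in A ∪ B → True

21 ∈ A ∪ B


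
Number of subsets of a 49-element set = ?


Number of subsets = 2^n
= 2^49
= 562949953421312

|P(A)| = 562949953421312


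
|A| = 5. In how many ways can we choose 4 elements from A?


C(n,k) = n! / (k!(n-k)!)
C(5,4) = 5! / (4!1!)
= 5

C(5,4) = 5


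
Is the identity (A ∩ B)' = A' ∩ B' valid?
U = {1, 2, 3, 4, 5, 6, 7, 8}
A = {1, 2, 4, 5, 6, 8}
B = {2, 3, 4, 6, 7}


LHS: A ∩ B = {2, 4, 6}
(A ∩ B)' = U \ (A ∩ B) = {1, 3, 5, 7, 8}
A' = {3, 7}, B' = {1, 5, 8}
Claimed RHS: A' ∩ B' = ∅
Identity is INVALID: LHS = {1, 3, 5, 7, 8} but the RHS claimed here equals ∅. The correct form is (A ∩ B)' = A' ∪ B'.

Identity is invalid: (A ∩ B)' = {1, 3, 5, 7, 8} but A' ∩ B' = ∅. The correct De Morgan law is (A ∩ B)' = A' ∪ B'.


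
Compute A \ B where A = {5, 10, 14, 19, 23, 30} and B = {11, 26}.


A \ B = elements in A but not in B
A = {5, 10, 14, 19, 23, 30}
B = {11, 26}
Remove from A any elements in B
A \ B = {5, 10, 14, 19, 23, 30}

A \ B = {5, 10, 14, 19, 23, 30}


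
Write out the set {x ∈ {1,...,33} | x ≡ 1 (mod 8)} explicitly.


Checking each candidate:
Condition: x in {1,...,33} with x ≡ 1 (mod 8)
Result = {1, 9, 17, 25, 33}

{1, 9, 17, 25, 33}


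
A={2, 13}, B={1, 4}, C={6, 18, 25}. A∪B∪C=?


A ∪ B = {1, 2, 4, 13}
(A ∪ B) ∪ C = {1, 2, 4, 6, 13, 18, 25}

A ∪ B ∪ C = {1, 2, 4, 6, 13, 18, 25}


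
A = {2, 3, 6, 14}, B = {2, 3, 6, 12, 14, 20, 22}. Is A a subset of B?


A ⊆ B means every element of A is in B.
All elements of A are in B.
So A ⊆ B.

Yes, A ⊆ B


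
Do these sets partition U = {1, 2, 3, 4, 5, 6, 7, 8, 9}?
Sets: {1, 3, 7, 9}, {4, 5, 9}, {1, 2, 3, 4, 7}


A partition requires: (1) non-empty parts, (2) pairwise disjoint, (3) union = U
Parts: {1, 3, 7, 9}, {4, 5, 9}, {1, 2, 3, 4, 7}
Union of parts: {1, 2, 3, 4, 5, 7, 9}
U = {1, 2, 3, 4, 5, 6, 7, 8, 9}
All non-empty? True
Pairwise disjoint? False
Covers U? False

No, not a valid partition


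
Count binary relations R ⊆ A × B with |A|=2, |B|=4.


A relation from A to B is any subset of A × B.
|A × B| = 2 × 4 = 8
# relations = 2^|A × B| = 2^8 = 256

Number of relations = 256


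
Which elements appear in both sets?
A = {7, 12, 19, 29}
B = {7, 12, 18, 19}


A ∩ B = elements in both A and B
A = {7, 12, 19, 29}
B = {7, 12, 18, 19}
A ∩ B = {7, 12, 19}

A ∩ B = {7, 12, 19}


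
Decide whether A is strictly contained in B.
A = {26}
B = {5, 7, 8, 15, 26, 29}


A ⊂ B requires: A ⊆ B AND A ≠ B.
A ⊆ B? Yes
A = B? No
A ⊂ B: Yes (A is a proper subset of B)

Yes, A ⊂ B


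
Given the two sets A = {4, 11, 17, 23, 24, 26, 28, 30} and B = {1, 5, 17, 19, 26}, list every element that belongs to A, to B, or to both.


A ∪ B = all elements in A or B (or both)
A = {4, 11, 17, 23, 24, 26, 28, 30}
B = {1, 5, 17, 19, 26}
A ∪ B = {1, 4, 5, 11, 17, 19, 23, 24, 26, 28, 30}

A ∪ B = {1, 4, 5, 11, 17, 19, 23, 24, 26, 28, 30}


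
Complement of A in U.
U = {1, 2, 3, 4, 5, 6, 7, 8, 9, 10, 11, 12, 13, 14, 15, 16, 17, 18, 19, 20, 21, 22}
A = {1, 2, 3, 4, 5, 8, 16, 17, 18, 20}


Aᶜ = U \ A = elements in U but not in A
U = {1, 2, 3, 4, 5, 6, 7, 8, 9, 10, 11, 12, 13, 14, 15, 16, 17, 18, 19, 20, 21, 22}
A = {1, 2, 3, 4, 5, 8, 16, 17, 18, 20}
Aᶜ = {6, 7, 9, 10, 11, 12, 13, 14, 15, 19, 21, 22}

Aᶜ = {6, 7, 9, 10, 11, 12, 13, 14, 15, 19, 21, 22}


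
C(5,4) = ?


C(n,k) = n! / (k!(n-k)!)
C(5,4) = 5! / (4!1!)
= 5

C(5,4) = 5


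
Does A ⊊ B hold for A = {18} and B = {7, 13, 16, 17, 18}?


A ⊂ B requires: A ⊆ B AND A ≠ B.
A ⊆ B? Yes
A = B? No
A ⊂ B: Yes (A is a proper subset of B)

Yes, A ⊂ B


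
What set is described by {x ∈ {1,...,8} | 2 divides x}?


Checking each candidate:
Condition: multiples of 2 in {1,...,8}
Result = {2, 4, 6, 8}

{2, 4, 6, 8}


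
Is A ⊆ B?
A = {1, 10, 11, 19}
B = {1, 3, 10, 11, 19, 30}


A ⊆ B means every element of A is in B.
All elements of A are in B.
So A ⊆ B.

Yes, A ⊆ B


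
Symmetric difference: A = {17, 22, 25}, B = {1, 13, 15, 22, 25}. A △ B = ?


A △ B = (A \ B) ∪ (B \ A) = elements in exactly one of A or B
A \ B = {17}
B \ A = {1, 13, 15}
A △ B = {1, 13, 15, 17}

A △ B = {1, 13, 15, 17}


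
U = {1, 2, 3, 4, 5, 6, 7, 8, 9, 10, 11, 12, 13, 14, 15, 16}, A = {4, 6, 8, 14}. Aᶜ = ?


Aᶜ = U \ A = elements in U but not in A
U = {1, 2, 3, 4, 5, 6, 7, 8, 9, 10, 11, 12, 13, 14, 15, 16}
A = {4, 6, 8, 14}
Aᶜ = {1, 2, 3, 5, 7, 9, 10, 11, 12, 13, 15, 16}

Aᶜ = {1, 2, 3, 5, 7, 9, 10, 11, 12, 13, 15, 16}


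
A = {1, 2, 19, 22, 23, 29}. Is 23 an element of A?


A = {1, 2, 19, 22, 23, 29}
Checking if 23 is in A
23 is in A → True

23 ∈ A


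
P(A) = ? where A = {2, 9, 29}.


|A| = 3, so |P(A)| = 2^3 = 8
Enumerate subsets by cardinality (0 to 3):
∅, {2}, {9}, {29}, {2, 9}, {2, 29}, {9, 29}, {2, 9, 29}

P(A) has 8 subsets: ∅, {2}, {9}, {29}, {2, 9}, {2, 29}, {9, 29}, {2, 9, 29}


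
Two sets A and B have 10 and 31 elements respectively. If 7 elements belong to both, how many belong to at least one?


|A ∪ B| = |A| + |B| - |A ∩ B|
= 10 + 31 - 7
= 34

|A ∪ B| = 34


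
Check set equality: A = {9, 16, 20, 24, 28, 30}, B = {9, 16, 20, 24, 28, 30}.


Two sets are equal iff they have exactly the same elements.
A = {9, 16, 20, 24, 28, 30}
B = {9, 16, 20, 24, 28, 30}
Same elements → A = B

Yes, A = B


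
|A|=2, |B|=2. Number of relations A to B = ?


A relation from A to B is any subset of A × B.
|A × B| = 2 × 2 = 4
# relations = 2^|A × B| = 2^4 = 16

Number of relations = 16


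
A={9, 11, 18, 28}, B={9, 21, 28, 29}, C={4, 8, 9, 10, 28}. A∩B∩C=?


A ∩ B = {9, 28}
(A ∩ B) ∩ C = {9, 28}

A ∩ B ∩ C = {9, 28}


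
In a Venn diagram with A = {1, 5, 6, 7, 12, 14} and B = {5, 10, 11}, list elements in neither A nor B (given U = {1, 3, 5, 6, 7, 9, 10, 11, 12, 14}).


A = {1, 5, 6, 7, 12, 14}
B = {5, 10, 11}
Region: in neither A nor B (given U = {1, 3, 5, 6, 7, 9, 10, 11, 12, 14})
Elements: {3, 9}

Elements in neither A nor B (given U = {1, 3, 5, 6, 7, 9, 10, 11, 12, 14}): {3, 9}


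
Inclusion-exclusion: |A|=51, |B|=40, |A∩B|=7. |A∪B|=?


|A ∪ B| = |A| + |B| - |A ∩ B|
= 51 + 40 - 7
= 84

|A ∪ B| = 84


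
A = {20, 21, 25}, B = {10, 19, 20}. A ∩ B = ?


A ∩ B = elements in both A and B
A = {20, 21, 25}
B = {10, 19, 20}
A ∩ B = {20}

A ∩ B = {20}


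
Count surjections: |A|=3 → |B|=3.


n = |A| = 3, k = |B| = 3. Surjections via inclusion-exclusion:
S(n,k) = Σ(-1)^i × C(k,i) × (k-i)^n, i=0 to k
i=0: (-1)^0×C(3,0)×3^3 = 27
i=1: (-1)^1×C(3,1)×2^3 = -24
i=2: (-1)^2×C(3,2)×1^3 = 3
i=3: (-1)^3×C(3,3)×0^3 = 0
Total = 6

Number of surjections = 6


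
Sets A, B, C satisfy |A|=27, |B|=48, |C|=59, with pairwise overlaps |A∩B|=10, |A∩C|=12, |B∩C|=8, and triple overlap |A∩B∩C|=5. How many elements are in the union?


|A∪B∪C| = |A|+|B|+|C| - |A∩B|-|A∩C|-|B∩C| + |A∩B∩C|
= 27+48+59 - 10-12-8 + 5
= 134 - 30 + 5
= 109

|A ∪ B ∪ C| = 109


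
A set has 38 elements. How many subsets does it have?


Number of subsets = 2^n
= 2^38
= 274877906944

|P(A)| = 274877906944


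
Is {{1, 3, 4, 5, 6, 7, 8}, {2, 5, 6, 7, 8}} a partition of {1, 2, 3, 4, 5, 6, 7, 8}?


A partition requires: (1) non-empty parts, (2) pairwise disjoint, (3) union = U
Parts: {1, 3, 4, 5, 6, 7, 8}, {2, 5, 6, 7, 8}
Union of parts: {1, 2, 3, 4, 5, 6, 7, 8}
U = {1, 2, 3, 4, 5, 6, 7, 8}
All non-empty? True
Pairwise disjoint? False
Covers U? True

No, not a valid partition


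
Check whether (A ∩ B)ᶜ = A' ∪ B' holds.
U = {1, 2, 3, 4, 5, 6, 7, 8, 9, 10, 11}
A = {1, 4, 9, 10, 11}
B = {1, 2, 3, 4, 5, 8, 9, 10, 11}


LHS: A ∩ B = {1, 4, 9, 10, 11}
(A ∩ B)' = U \ (A ∩ B) = {2, 3, 5, 6, 7, 8}
A' = {2, 3, 5, 6, 7, 8}, B' = {6, 7}
Claimed RHS: A' ∪ B' = {2, 3, 5, 6, 7, 8}
Identity is VALID: LHS = RHS = {2, 3, 5, 6, 7, 8} ✓

Identity is valid. (A ∩ B)' = A' ∪ B' = {2, 3, 5, 6, 7, 8}


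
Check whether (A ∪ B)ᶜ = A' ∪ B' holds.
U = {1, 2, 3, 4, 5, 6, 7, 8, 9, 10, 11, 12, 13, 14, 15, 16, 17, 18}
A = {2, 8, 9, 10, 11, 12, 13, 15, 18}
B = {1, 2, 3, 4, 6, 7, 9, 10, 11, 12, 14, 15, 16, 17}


LHS: A ∪ B = {1, 2, 3, 4, 6, 7, 8, 9, 10, 11, 12, 13, 14, 15, 16, 17, 18}
(A ∪ B)' = U \ (A ∪ B) = {5}
A' = {1, 3, 4, 5, 6, 7, 14, 16, 17}, B' = {5, 8, 13, 18}
Claimed RHS: A' ∪ B' = {1, 3, 4, 5, 6, 7, 8, 13, 14, 16, 17, 18}
Identity is INVALID: LHS = {5} but the RHS claimed here equals {1, 3, 4, 5, 6, 7, 8, 13, 14, 16, 17, 18}. The correct form is (A ∪ B)' = A' ∩ B'.

Identity is invalid: (A ∪ B)' = {5} but A' ∪ B' = {1, 3, 4, 5, 6, 7, 8, 13, 14, 16, 17, 18}. The correct De Morgan law is (A ∪ B)' = A' ∩ B'.


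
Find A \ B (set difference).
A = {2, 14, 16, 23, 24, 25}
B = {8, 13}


A \ B = elements in A but not in B
A = {2, 14, 16, 23, 24, 25}
B = {8, 13}
Remove from A any elements in B
A \ B = {2, 14, 16, 23, 24, 25}

A \ B = {2, 14, 16, 23, 24, 25}


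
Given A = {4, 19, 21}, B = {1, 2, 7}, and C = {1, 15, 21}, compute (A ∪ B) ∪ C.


A ∪ B = {1, 2, 4, 7, 19, 21}
(A ∪ B) ∪ C = {1, 2, 4, 7, 15, 19, 21}

A ∪ B ∪ C = {1, 2, 4, 7, 15, 19, 21}


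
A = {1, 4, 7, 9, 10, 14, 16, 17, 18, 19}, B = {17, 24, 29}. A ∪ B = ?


A ∪ B = all elements in A or B (or both)
A = {1, 4, 7, 9, 10, 14, 16, 17, 18, 19}
B = {17, 24, 29}
A ∪ B = {1, 4, 7, 9, 10, 14, 16, 17, 18, 19, 24, 29}

A ∪ B = {1, 4, 7, 9, 10, 14, 16, 17, 18, 19, 24, 29}


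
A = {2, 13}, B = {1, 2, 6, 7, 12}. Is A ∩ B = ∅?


Disjoint means A ∩ B = ∅.
A ∩ B = {2}
A ∩ B ≠ ∅, so A and B are NOT disjoint.

No, A and B are not disjoint (A ∩ B = {2})


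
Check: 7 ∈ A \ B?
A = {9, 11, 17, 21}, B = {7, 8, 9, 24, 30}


A = {9, 11, 17, 21}, B = {7, 8, 9, 24, 30}
A \ B = elements in A but not in B
A \ B = {11, 17, 21}
Checking if 7 ∈ A \ B
7 is not in A \ B → False

7 ∉ A \ B


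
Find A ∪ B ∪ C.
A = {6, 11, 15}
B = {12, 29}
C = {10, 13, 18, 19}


A ∪ B = {6, 11, 12, 15, 29}
(A ∪ B) ∪ C = {6, 10, 11, 12, 13, 15, 18, 19, 29}

A ∪ B ∪ C = {6, 10, 11, 12, 13, 15, 18, 19, 29}


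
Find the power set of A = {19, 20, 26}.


|A| = 3, so |P(A)| = 2^3 = 8
Enumerate subsets by cardinality (0 to 3):
∅, {19}, {20}, {26}, {19, 20}, {19, 26}, {20, 26}, {19, 20, 26}

P(A) has 8 subsets: ∅, {19}, {20}, {26}, {19, 20}, {19, 26}, {20, 26}, {19, 20, 26}


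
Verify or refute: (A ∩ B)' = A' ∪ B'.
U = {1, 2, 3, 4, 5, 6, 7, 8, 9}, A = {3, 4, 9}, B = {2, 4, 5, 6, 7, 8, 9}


LHS: A ∩ B = {4, 9}
(A ∩ B)' = U \ (A ∩ B) = {1, 2, 3, 5, 6, 7, 8}
A' = {1, 2, 5, 6, 7, 8}, B' = {1, 3}
Claimed RHS: A' ∪ B' = {1, 2, 3, 5, 6, 7, 8}
Identity is VALID: LHS = RHS = {1, 2, 3, 5, 6, 7, 8} ✓

Identity is valid. (A ∩ B)' = A' ∪ B' = {1, 2, 3, 5, 6, 7, 8}


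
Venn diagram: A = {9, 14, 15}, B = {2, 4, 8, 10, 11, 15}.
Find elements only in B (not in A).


A = {9, 14, 15}
B = {2, 4, 8, 10, 11, 15}
Region: only in B (not in A)
Elements: {2, 4, 8, 10, 11}

Elements only in B (not in A): {2, 4, 8, 10, 11}


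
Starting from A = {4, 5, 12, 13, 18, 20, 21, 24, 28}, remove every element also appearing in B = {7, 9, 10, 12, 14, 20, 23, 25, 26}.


A \ B = elements in A but not in B
A = {4, 5, 12, 13, 18, 20, 21, 24, 28}
B = {7, 9, 10, 12, 14, 20, 23, 25, 26}
Remove from A any elements in B
A \ B = {4, 5, 13, 18, 21, 24, 28}

A \ B = {4, 5, 13, 18, 21, 24, 28}


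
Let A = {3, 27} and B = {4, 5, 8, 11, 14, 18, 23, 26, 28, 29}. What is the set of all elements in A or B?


A ∪ B = all elements in A or B (or both)
A = {3, 27}
B = {4, 5, 8, 11, 14, 18, 23, 26, 28, 29}
A ∪ B = {3, 4, 5, 8, 11, 14, 18, 23, 26, 27, 28, 29}

A ∪ B = {3, 4, 5, 8, 11, 14, 18, 23, 26, 27, 28, 29}


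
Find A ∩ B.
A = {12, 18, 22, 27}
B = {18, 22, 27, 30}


A ∩ B = elements in both A and B
A = {12, 18, 22, 27}
B = {18, 22, 27, 30}
A ∩ B = {18, 22, 27}

A ∩ B = {18, 22, 27}


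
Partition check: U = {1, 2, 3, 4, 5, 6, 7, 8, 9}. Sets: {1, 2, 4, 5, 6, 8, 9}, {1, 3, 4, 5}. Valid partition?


A partition requires: (1) non-empty parts, (2) pairwise disjoint, (3) union = U
Parts: {1, 2, 4, 5, 6, 8, 9}, {1, 3, 4, 5}
Union of parts: {1, 2, 3, 4, 5, 6, 8, 9}
U = {1, 2, 3, 4, 5, 6, 7, 8, 9}
All non-empty? True
Pairwise disjoint? False
Covers U? False

No, not a valid partition


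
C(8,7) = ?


C(n,k) = n! / (k!(n-k)!)
C(8,7) = 8! / (7!1!)
= 8

C(8,7) = 8


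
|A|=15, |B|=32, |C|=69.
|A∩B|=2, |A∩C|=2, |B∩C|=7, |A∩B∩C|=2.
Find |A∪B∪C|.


|A∪B∪C| = |A|+|B|+|C| - |A∩B|-|A∩C|-|B∩C| + |A∩B∩C|
= 15+32+69 - 2-2-7 + 2
= 116 - 11 + 2
= 107

|A ∪ B ∪ C| = 107


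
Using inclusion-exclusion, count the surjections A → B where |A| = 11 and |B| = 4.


n = |A| = 11, k = |B| = 4. Surjections via inclusion-exclusion:
S(n,k) = Σ(-1)^i × C(k,i) × (k-i)^n, i=0 to k
i=0: (-1)^0×C(4,0)×4^11 = 4194304
i=1: (-1)^1×C(4,1)×3^11 = -708588
i=2: (-1)^2×C(4,2)×2^11 = 12288
i=3: (-1)^3×C(4,3)×1^11 = -4
i=4: (-1)^4×C(4,4)×0^11 = 0
Total = 3498000

Number of surjections = 3498000


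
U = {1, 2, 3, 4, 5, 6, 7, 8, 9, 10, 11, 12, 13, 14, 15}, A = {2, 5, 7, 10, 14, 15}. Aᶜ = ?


Aᶜ = U \ A = elements in U but not in A
U = {1, 2, 3, 4, 5, 6, 7, 8, 9, 10, 11, 12, 13, 14, 15}
A = {2, 5, 7, 10, 14, 15}
Aᶜ = {1, 3, 4, 6, 8, 9, 11, 12, 13}

Aᶜ = {1, 3, 4, 6, 8, 9, 11, 12, 13}


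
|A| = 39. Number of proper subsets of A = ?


Total subsets = 2^n = 2^39 = 549755813888
Proper subsets exclude the set itself: 2^n - 1
= 549755813888 - 1
= 549755813887

Number of proper subsets = 549755813887


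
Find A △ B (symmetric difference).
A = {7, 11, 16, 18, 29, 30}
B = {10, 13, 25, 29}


A △ B = (A \ B) ∪ (B \ A) = elements in exactly one of A or B
A \ B = {7, 11, 16, 18, 30}
B \ A = {10, 13, 25}
A △ B = {7, 10, 11, 13, 16, 18, 25, 30}

A △ B = {7, 10, 11, 13, 16, 18, 25, 30}


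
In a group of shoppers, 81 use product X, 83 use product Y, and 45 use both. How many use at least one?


|A ∪ B| = |A| + |B| - |A ∩ B|
= 81 + 83 - 45
= 119

|A ∪ B| = 119


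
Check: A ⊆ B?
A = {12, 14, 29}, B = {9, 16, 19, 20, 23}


A ⊆ B means every element of A is in B.
Elements in A not in B: {12, 14, 29}
So A ⊄ B.

No, A ⊄ B


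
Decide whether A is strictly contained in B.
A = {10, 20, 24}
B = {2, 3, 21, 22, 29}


A ⊂ B requires: A ⊆ B AND A ≠ B.
A ⊆ B? No
A ⊄ B, so A is not a proper subset.

No, A is not a proper subset of B


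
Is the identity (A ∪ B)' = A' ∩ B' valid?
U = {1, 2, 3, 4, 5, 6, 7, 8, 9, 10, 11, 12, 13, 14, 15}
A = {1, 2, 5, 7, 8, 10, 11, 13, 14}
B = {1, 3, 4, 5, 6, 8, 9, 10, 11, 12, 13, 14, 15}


LHS: A ∪ B = {1, 2, 3, 4, 5, 6, 7, 8, 9, 10, 11, 12, 13, 14, 15}
(A ∪ B)' = U \ (A ∪ B) = ∅
A' = {3, 4, 6, 9, 12, 15}, B' = {2, 7}
Claimed RHS: A' ∩ B' = ∅
Identity is VALID: LHS = RHS = ∅ ✓

Identity is valid. (A ∪ B)' = A' ∩ B' = ∅


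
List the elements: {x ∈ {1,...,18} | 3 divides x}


Checking each candidate:
Condition: multiples of 3 in {1,...,18}
Result = {3, 6, 9, 12, 15, 18}

{3, 6, 9, 12, 15, 18}


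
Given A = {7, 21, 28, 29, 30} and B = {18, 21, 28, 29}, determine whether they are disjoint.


Disjoint means A ∩ B = ∅.
A ∩ B = {21, 28, 29}
A ∩ B ≠ ∅, so A and B are NOT disjoint.

No, A and B are not disjoint (A ∩ B = {21, 28, 29})


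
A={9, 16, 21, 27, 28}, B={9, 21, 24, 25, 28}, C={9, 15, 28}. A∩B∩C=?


A ∩ B = {9, 21, 28}
(A ∩ B) ∩ C = {9, 28}

A ∩ B ∩ C = {9, 28}


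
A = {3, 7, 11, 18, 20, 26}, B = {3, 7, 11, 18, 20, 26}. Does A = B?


Two sets are equal iff they have exactly the same elements.
A = {3, 7, 11, 18, 20, 26}
B = {3, 7, 11, 18, 20, 26}
Same elements → A = B

Yes, A = B


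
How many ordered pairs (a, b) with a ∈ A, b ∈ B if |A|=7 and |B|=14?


|A × B| = |A| × |B|
= 7 × 14
= 98

|A × B| = 98


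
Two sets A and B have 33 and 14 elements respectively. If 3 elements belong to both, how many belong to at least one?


|A ∪ B| = |A| + |B| - |A ∩ B|
= 33 + 14 - 3
= 44

|A ∪ B| = 44


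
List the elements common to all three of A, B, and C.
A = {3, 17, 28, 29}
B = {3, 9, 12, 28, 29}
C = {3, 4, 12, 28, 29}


A ∩ B = {3, 28, 29}
(A ∩ B) ∩ C = {3, 28, 29}

A ∩ B ∩ C = {3, 28, 29}


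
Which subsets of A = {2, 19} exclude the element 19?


A subset of A that omits 19 is a subset of A \ {19}, so there are 2^(n-1) = 2^1 = 2 of them.
Subsets excluding 19: ∅, {2}

Subsets excluding 19 (2 total): ∅, {2}


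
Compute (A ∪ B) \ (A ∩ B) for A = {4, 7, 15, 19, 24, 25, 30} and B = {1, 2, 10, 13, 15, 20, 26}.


A △ B = (A \ B) ∪ (B \ A) = elements in exactly one of A or B
A \ B = {4, 7, 19, 24, 25, 30}
B \ A = {1, 2, 10, 13, 20, 26}
A △ B = {1, 2, 4, 7, 10, 13, 19, 20, 24, 25, 26, 30}

A △ B = {1, 2, 4, 7, 10, 13, 19, 20, 24, 25, 26, 30}


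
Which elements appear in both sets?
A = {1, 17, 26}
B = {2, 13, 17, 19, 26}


A ∩ B = elements in both A and B
A = {1, 17, 26}
B = {2, 13, 17, 19, 26}
A ∩ B = {17, 26}

A ∩ B = {17, 26}


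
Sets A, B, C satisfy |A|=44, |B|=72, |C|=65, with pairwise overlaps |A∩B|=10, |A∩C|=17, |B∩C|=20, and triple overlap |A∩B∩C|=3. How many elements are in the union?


|A∪B∪C| = |A|+|B|+|C| - |A∩B|-|A∩C|-|B∩C| + |A∩B∩C|
= 44+72+65 - 10-17-20 + 3
= 181 - 47 + 3
= 137

|A ∪ B ∪ C| = 137


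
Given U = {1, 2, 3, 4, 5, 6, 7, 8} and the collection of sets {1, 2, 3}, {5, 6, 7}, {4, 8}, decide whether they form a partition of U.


A partition requires: (1) non-empty parts, (2) pairwise disjoint, (3) union = U
Parts: {1, 2, 3}, {5, 6, 7}, {4, 8}
Union of parts: {1, 2, 3, 4, 5, 6, 7, 8}
U = {1, 2, 3, 4, 5, 6, 7, 8}
All non-empty? True
Pairwise disjoint? True
Covers U? True

Yes, valid partition


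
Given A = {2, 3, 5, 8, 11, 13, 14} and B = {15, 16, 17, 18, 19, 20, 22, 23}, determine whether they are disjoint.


Disjoint means A ∩ B = ∅.
A ∩ B = ∅
A ∩ B = ∅, so A and B are disjoint.

Yes, A and B are disjoint


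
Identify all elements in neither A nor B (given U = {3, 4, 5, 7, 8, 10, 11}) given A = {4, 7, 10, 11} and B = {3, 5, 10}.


A = {4, 7, 10, 11}
B = {3, 5, 10}
Region: in neither A nor B (given U = {3, 4, 5, 7, 8, 10, 11})
Elements: {8}

Elements in neither A nor B (given U = {3, 4, 5, 7, 8, 10, 11}): {8}


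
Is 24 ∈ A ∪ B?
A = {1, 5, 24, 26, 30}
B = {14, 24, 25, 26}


A = {1, 5, 24, 26, 30}, B = {14, 24, 25, 26}
A ∪ B = all elements in A or B
A ∪ B = {1, 5, 14, 24, 25, 26, 30}
Checking if 24 ∈ A ∪ B
24 is in A ∪ B → True

24 ∈ A ∪ B


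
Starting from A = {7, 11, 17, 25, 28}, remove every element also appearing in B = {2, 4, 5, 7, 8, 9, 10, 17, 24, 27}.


A \ B = elements in A but not in B
A = {7, 11, 17, 25, 28}
B = {2, 4, 5, 7, 8, 9, 10, 17, 24, 27}
Remove from A any elements in B
A \ B = {11, 25, 28}

A \ B = {11, 25, 28}


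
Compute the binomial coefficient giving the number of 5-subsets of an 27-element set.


C(n,k) = n! / (k!(n-k)!)
C(27,5) = 27! / (5!22!)
= 80730

C(27,5) = 80730


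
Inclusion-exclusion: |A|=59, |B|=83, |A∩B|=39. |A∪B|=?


|A ∪ B| = |A| + |B| - |A ∩ B|
= 59 + 83 - 39
= 103

|A ∪ B| = 103


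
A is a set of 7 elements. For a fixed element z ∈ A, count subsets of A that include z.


Subsets of A containing z correspond to subsets of A \ {z}, which has 6 elements.
Count = 2^(n-1) = 2^6
= 64

Number of subsets containing z = 64


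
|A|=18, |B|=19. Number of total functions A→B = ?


Each of |A| = 18 inputs maps to any of |B| = 19 outputs.
# functions = |B|^|A| = 19^18
= 104127350297911241532841

Number of functions = 104127350297911241532841


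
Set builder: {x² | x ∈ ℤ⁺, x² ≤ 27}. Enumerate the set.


Checking each candidate:
Condition: positive perfect squares ≤ 27
Result = {1, 4, 9, 16, 25}

{1, 4, 9, 16, 25}


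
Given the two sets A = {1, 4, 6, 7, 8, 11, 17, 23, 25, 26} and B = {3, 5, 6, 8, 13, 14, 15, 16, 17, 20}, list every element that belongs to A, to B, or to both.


A ∪ B = all elements in A or B (or both)
A = {1, 4, 6, 7, 8, 11, 17, 23, 25, 26}
B = {3, 5, 6, 8, 13, 14, 15, 16, 17, 20}
A ∪ B = {1, 3, 4, 5, 6, 7, 8, 11, 13, 14, 15, 16, 17, 20, 23, 25, 26}

A ∪ B = {1, 3, 4, 5, 6, 7, 8, 11, 13, 14, 15, 16, 17, 20, 23, 25, 26}


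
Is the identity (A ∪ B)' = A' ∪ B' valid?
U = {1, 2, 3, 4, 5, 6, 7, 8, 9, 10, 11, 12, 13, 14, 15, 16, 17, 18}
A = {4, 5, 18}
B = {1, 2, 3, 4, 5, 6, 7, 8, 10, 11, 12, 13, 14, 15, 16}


LHS: A ∪ B = {1, 2, 3, 4, 5, 6, 7, 8, 10, 11, 12, 13, 14, 15, 16, 18}
(A ∪ B)' = U \ (A ∪ B) = {9, 17}
A' = {1, 2, 3, 6, 7, 8, 9, 10, 11, 12, 13, 14, 15, 16, 17}, B' = {9, 17, 18}
Claimed RHS: A' ∪ B' = {1, 2, 3, 6, 7, 8, 9, 10, 11, 12, 13, 14, 15, 16, 17, 18}
Identity is INVALID: LHS = {9, 17} but the RHS claimed here equals {1, 2, 3, 6, 7, 8, 9, 10, 11, 12, 13, 14, 15, 16, 17, 18}. The correct form is (A ∪ B)' = A' ∩ B'.

Identity is invalid: (A ∪ B)' = {9, 17} but A' ∪ B' = {1, 2, 3, 6, 7, 8, 9, 10, 11, 12, 13, 14, 15, 16, 17, 18}. The correct De Morgan law is (A ∪ B)' = A' ∩ B'.


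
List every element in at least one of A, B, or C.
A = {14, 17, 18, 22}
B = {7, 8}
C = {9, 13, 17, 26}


A ∪ B = {7, 8, 14, 17, 18, 22}
(A ∪ B) ∪ C = {7, 8, 9, 13, 14, 17, 18, 22, 26}

A ∪ B ∪ C = {7, 8, 9, 13, 14, 17, 18, 22, 26}


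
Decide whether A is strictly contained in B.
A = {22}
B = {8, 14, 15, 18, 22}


A ⊂ B requires: A ⊆ B AND A ≠ B.
A ⊆ B? Yes
A = B? No
A ⊂ B: Yes (A is a proper subset of B)

Yes, A ⊂ B


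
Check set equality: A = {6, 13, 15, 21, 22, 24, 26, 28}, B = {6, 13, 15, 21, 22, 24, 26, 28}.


Two sets are equal iff they have exactly the same elements.
A = {6, 13, 15, 21, 22, 24, 26, 28}
B = {6, 13, 15, 21, 22, 24, 26, 28}
Same elements → A = B

Yes, A = B


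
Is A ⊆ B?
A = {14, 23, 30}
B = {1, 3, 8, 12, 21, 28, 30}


A ⊆ B means every element of A is in B.
Elements in A not in B: {14, 23}
So A ⊄ B.

No, A ⊄ B


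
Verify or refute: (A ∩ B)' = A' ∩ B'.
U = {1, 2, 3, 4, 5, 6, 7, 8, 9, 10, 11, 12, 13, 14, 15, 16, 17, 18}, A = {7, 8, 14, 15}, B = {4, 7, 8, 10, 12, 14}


LHS: A ∩ B = {7, 8, 14}
(A ∩ B)' = U \ (A ∩ B) = {1, 2, 3, 4, 5, 6, 9, 10, 11, 12, 13, 15, 16, 17, 18}
A' = {1, 2, 3, 4, 5, 6, 9, 10, 11, 12, 13, 16, 17, 18}, B' = {1, 2, 3, 5, 6, 9, 11, 13, 15, 16, 17, 18}
Claimed RHS: A' ∩ B' = {1, 2, 3, 5, 6, 9, 11, 13, 16, 17, 18}
Identity is INVALID: LHS = {1, 2, 3, 4, 5, 6, 9, 10, 11, 12, 13, 15, 16, 17, 18} but the RHS claimed here equals {1, 2, 3, 5, 6, 9, 11, 13, 16, 17, 18}. The correct form is (A ∩ B)' = A' ∪ B'.

Identity is invalid: (A ∩ B)' = {1, 2, 3, 4, 5, 6, 9, 10, 11, 12, 13, 15, 16, 17, 18} but A' ∩ B' = {1, 2, 3, 5, 6, 9, 11, 13, 16, 17, 18}. The correct De Morgan law is (A ∩ B)' = A' ∪ B'.


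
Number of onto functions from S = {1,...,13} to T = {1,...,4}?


n = |S| = 13, k = |T| = 4. Surjections via inclusion-exclusion:
S(n,k) = Σ(-1)^i × C(k,i) × (k-i)^n, i=0 to k
i=0: (-1)^0×C(4,0)×4^13 = 67108864
i=1: (-1)^1×C(4,1)×3^13 = -6377292
i=2: (-1)^2×C(4,2)×2^13 = 49152
i=3: (-1)^3×C(4,3)×1^13 = -4
i=4: (-1)^4×C(4,4)×0^13 = 0
Total = 60780720

Number of surjections = 60780720


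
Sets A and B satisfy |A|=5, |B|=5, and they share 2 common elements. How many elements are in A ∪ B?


|A ∪ B| = |A| + |B| - |A ∩ B|
= 5 + 5 - 2
= 8

|A ∪ B| = 8


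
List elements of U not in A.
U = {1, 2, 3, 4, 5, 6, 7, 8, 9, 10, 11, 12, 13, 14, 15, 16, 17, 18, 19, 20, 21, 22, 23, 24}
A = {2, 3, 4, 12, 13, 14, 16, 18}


Aᶜ = U \ A = elements in U but not in A
U = {1, 2, 3, 4, 5, 6, 7, 8, 9, 10, 11, 12, 13, 14, 15, 16, 17, 18, 19, 20, 21, 22, 23, 24}
A = {2, 3, 4, 12, 13, 14, 16, 18}
Aᶜ = {1, 5, 6, 7, 8, 9, 10, 11, 15, 17, 19, 20, 21, 22, 23, 24}

Aᶜ = {1, 5, 6, 7, 8, 9, 10, 11, 15, 17, 19, 20, 21, 22, 23, 24}


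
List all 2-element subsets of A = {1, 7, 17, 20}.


|A| = 4, so A has C(4,2) = 6 subsets of size 2.
Enumerate by choosing 2 elements from A at a time:
{1, 7}, {1, 17}, {1, 20}, {7, 17}, {7, 20}, {17, 20}

2-element subsets (6 total): {1, 7}, {1, 17}, {1, 20}, {7, 17}, {7, 20}, {17, 20}


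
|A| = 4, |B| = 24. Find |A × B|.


|A × B| = |A| × |B|
= 4 × 24
= 96

|A × B| = 96


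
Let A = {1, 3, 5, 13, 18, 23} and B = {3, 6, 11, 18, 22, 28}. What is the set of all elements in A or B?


A ∪ B = all elements in A or B (or both)
A = {1, 3, 5, 13, 18, 23}
B = {3, 6, 11, 18, 22, 28}
A ∪ B = {1, 3, 5, 6, 11, 13, 18, 22, 23, 28}

A ∪ B = {1, 3, 5, 6, 11, 13, 18, 22, 23, 28}


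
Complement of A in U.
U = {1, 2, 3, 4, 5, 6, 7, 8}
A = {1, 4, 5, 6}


Aᶜ = U \ A = elements in U but not in A
U = {1, 2, 3, 4, 5, 6, 7, 8}
A = {1, 4, 5, 6}
Aᶜ = {2, 3, 7, 8}

Aᶜ = {2, 3, 7, 8}


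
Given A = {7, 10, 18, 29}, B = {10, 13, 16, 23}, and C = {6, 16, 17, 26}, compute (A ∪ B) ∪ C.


A ∪ B = {7, 10, 13, 16, 18, 23, 29}
(A ∪ B) ∪ C = {6, 7, 10, 13, 16, 17, 18, 23, 26, 29}

A ∪ B ∪ C = {6, 7, 10, 13, 16, 17, 18, 23, 26, 29}


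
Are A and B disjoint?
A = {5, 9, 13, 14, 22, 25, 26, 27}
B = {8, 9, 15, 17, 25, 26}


Disjoint means A ∩ B = ∅.
A ∩ B = {9, 25, 26}
A ∩ B ≠ ∅, so A and B are NOT disjoint.

No, A and B are not disjoint (A ∩ B = {9, 25, 26})


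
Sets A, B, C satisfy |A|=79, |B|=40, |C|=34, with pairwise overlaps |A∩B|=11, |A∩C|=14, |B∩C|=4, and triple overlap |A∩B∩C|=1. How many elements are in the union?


|A∪B∪C| = |A|+|B|+|C| - |A∩B|-|A∩C|-|B∩C| + |A∩B∩C|
= 79+40+34 - 11-14-4 + 1
= 153 - 29 + 1
= 125

|A ∪ B ∪ C| = 125


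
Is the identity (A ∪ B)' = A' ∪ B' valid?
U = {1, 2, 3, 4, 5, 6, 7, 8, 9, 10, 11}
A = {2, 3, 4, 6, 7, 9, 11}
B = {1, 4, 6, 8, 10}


LHS: A ∪ B = {1, 2, 3, 4, 6, 7, 8, 9, 10, 11}
(A ∪ B)' = U \ (A ∪ B) = {5}
A' = {1, 5, 8, 10}, B' = {2, 3, 5, 7, 9, 11}
Claimed RHS: A' ∪ B' = {1, 2, 3, 5, 7, 8, 9, 10, 11}
Identity is INVALID: LHS = {5} but the RHS claimed here equals {1, 2, 3, 5, 7, 8, 9, 10, 11}. The correct form is (A ∪ B)' = A' ∩ B'.

Identity is invalid: (A ∪ B)' = {5} but A' ∪ B' = {1, 2, 3, 5, 7, 8, 9, 10, 11}. The correct De Morgan law is (A ∪ B)' = A' ∩ B'.


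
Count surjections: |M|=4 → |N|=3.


n = |M| = 4, k = |N| = 3. Surjections via inclusion-exclusion:
S(n,k) = Σ(-1)^i × C(k,i) × (k-i)^n, i=0 to k
i=0: (-1)^0×C(3,0)×3^4 = 81
i=1: (-1)^1×C(3,1)×2^4 = -48
i=2: (-1)^2×C(3,2)×1^4 = 3
i=3: (-1)^3×C(3,3)×0^4 = 0
Total = 36

Number of surjections = 36


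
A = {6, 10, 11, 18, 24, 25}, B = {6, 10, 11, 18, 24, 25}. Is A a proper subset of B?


A ⊂ B requires: A ⊆ B AND A ≠ B.
A ⊆ B? Yes
A = B? Yes
A = B, so A is not a PROPER subset.

No, A is not a proper subset of B


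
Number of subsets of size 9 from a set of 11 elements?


C(n,k) = n! / (k!(n-k)!)
C(11,9) = 11! / (9!2!)
= 55

C(11,9) = 55


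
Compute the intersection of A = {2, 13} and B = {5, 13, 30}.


A ∩ B = elements in both A and B
A = {2, 13}
B = {5, 13, 30}
A ∩ B = {13}

A ∩ B = {13}


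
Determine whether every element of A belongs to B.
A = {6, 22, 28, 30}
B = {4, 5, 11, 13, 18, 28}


A ⊆ B means every element of A is in B.
Elements in A not in B: {6, 22, 30}
So A ⊄ B.

No, A ⊄ B


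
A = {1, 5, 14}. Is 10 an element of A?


A = {1, 5, 14}
Checking if 10 is in A
10 is not in A → False

10 ∉ A


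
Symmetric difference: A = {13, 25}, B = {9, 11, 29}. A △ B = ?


A △ B = (A \ B) ∪ (B \ A) = elements in exactly one of A or B
A \ B = {13, 25}
B \ A = {9, 11, 29}
A △ B = {9, 11, 13, 25, 29}

A △ B = {9, 11, 13, 25, 29}


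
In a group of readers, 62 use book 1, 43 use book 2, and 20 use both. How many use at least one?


|A ∪ B| = |A| + |B| - |A ∩ B|
= 62 + 43 - 20
= 85

|A ∪ B| = 85


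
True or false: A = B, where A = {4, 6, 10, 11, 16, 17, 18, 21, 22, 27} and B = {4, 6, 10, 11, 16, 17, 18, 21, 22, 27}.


Two sets are equal iff they have exactly the same elements.
A = {4, 6, 10, 11, 16, 17, 18, 21, 22, 27}
B = {4, 6, 10, 11, 16, 17, 18, 21, 22, 27}
Same elements → A = B

Yes, A = B


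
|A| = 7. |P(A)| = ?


Number of subsets = 2^n
= 2^7
= 128

|P(A)| = 128


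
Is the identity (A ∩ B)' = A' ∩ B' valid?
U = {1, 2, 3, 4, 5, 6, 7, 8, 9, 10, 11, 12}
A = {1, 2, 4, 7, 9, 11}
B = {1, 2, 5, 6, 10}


LHS: A ∩ B = {1, 2}
(A ∩ B)' = U \ (A ∩ B) = {3, 4, 5, 6, 7, 8, 9, 10, 11, 12}
A' = {3, 5, 6, 8, 10, 12}, B' = {3, 4, 7, 8, 9, 11, 12}
Claimed RHS: A' ∩ B' = {3, 8, 12}
Identity is INVALID: LHS = {3, 4, 5, 6, 7, 8, 9, 10, 11, 12} but the RHS claimed here equals {3, 8, 12}. The correct form is (A ∩ B)' = A' ∪ B'.

Identity is invalid: (A ∩ B)' = {3, 4, 5, 6, 7, 8, 9, 10, 11, 12} but A' ∩ B' = {3, 8, 12}. The correct De Morgan law is (A ∩ B)' = A' ∪ B'.


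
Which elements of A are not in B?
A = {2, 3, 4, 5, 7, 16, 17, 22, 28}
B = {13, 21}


A \ B = elements in A but not in B
A = {2, 3, 4, 5, 7, 16, 17, 22, 28}
B = {13, 21}
Remove from A any elements in B
A \ B = {2, 3, 4, 5, 7, 16, 17, 22, 28}

A \ B = {2, 3, 4, 5, 7, 16, 17, 22, 28}


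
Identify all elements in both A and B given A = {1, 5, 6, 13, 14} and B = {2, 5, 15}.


A = {1, 5, 6, 13, 14}
B = {2, 5, 15}
Region: in both A and B
Elements: {5}

Elements in both A and B: {5}


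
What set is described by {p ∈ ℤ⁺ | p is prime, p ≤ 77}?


Checking each candidate:
Condition: primes ≤ 77
Result = {2, 3, 5, 7, 11, 13, 17, 19, 23, 29, 31, 37, 41, 43, 47, 53, 59, 61, 67, 71, 73}

{2, 3, 5, 7, 11, 13, 17, 19, 23, 29, 31, 37, 41, 43, 47, 53, 59, 61, 67, 71, 73}


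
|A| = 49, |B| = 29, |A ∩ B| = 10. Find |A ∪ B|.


|A ∪ B| = |A| + |B| - |A ∩ B|
= 49 + 29 - 10
= 68

|A ∪ B| = 68


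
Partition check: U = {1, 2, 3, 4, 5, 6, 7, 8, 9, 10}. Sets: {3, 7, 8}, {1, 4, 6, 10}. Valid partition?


A partition requires: (1) non-empty parts, (2) pairwise disjoint, (3) union = U
Parts: {3, 7, 8}, {1, 4, 6, 10}
Union of parts: {1, 3, 4, 6, 7, 8, 10}
U = {1, 2, 3, 4, 5, 6, 7, 8, 9, 10}
All non-empty? True
Pairwise disjoint? True
Covers U? False

No, not a valid partition


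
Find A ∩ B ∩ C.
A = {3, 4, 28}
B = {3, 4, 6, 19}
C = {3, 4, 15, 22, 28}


A ∩ B = {3, 4}
(A ∩ B) ∩ C = {3, 4}

A ∩ B ∩ C = {3, 4}


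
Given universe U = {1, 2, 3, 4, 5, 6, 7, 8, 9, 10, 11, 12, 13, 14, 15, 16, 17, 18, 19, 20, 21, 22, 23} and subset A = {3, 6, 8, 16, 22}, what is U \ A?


Aᶜ = U \ A = elements in U but not in A
U = {1, 2, 3, 4, 5, 6, 7, 8, 9, 10, 11, 12, 13, 14, 15, 16, 17, 18, 19, 20, 21, 22, 23}
A = {3, 6, 8, 16, 22}
Aᶜ = {1, 2, 4, 5, 7, 9, 10, 11, 12, 13, 14, 15, 17, 18, 19, 20, 21, 23}

Aᶜ = {1, 2, 4, 5, 7, 9, 10, 11, 12, 13, 14, 15, 17, 18, 19, 20, 21, 23}


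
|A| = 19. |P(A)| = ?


Number of subsets = 2^n
= 2^19
= 524288

|P(A)| = 524288


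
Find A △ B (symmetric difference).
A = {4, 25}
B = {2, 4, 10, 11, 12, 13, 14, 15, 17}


A △ B = (A \ B) ∪ (B \ A) = elements in exactly one of A or B
A \ B = {25}
B \ A = {2, 10, 11, 12, 13, 14, 15, 17}
A △ B = {2, 10, 11, 12, 13, 14, 15, 17, 25}

A △ B = {2, 10, 11, 12, 13, 14, 15, 17, 25}


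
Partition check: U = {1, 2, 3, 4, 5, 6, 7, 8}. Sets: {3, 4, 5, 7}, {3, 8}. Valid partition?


A partition requires: (1) non-empty parts, (2) pairwise disjoint, (3) union = U
Parts: {3, 4, 5, 7}, {3, 8}
Union of parts: {3, 4, 5, 7, 8}
U = {1, 2, 3, 4, 5, 6, 7, 8}
All non-empty? True
Pairwise disjoint? False
Covers U? False

No, not a valid partition


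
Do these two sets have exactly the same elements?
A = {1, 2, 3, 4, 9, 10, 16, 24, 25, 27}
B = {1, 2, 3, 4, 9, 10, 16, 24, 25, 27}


Two sets are equal iff they have exactly the same elements.
A = {1, 2, 3, 4, 9, 10, 16, 24, 25, 27}
B = {1, 2, 3, 4, 9, 10, 16, 24, 25, 27}
Same elements → A = B

Yes, A = B


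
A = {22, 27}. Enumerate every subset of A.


|A| = 2, so |P(A)| = 2^2 = 4
Enumerate subsets by cardinality (0 to 2):
∅, {22}, {27}, {22, 27}

P(A) has 4 subsets: ∅, {22}, {27}, {22, 27}


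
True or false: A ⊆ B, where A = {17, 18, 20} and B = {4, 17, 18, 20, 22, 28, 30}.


A ⊆ B means every element of A is in B.
All elements of A are in B.
So A ⊆ B.

Yes, A ⊆ B
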